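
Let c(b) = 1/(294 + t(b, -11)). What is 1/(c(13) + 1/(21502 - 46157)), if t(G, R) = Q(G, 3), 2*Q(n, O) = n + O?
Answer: 7445810/24353 ≈ 305.75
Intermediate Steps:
Q(n, O) = O/2 + n/2 (Q(n, O) = (n + O)/2 = (O + n)/2 = O/2 + n/2)
t(G, R) = 3/2 + G/2 (t(G, R) = (½)*3 + G/2 = 3/2 + G/2)
c(b) = 1/(591/2 + b/2) (c(b) = 1/(294 + (3/2 + b/2)) = 1/(591/2 + b/2))
1/(c(13) + 1/(21502 - 46157)) = 1/(2/(591 + 13) + 1/(21502 - 46157)) = 1/(2/604 + 1/(-24655)) = 1/(2*(1/604) - 1/24655) = 1/(1/302 - 1/24655) = 1/(24353/7445810) = 7445810/24353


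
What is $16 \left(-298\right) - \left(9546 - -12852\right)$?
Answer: $-27166$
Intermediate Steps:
$16 \left(-298\right) - \left(9546 - -12852\right) = -4768 - \left(9546 + 12852\right) = -4768 - 22398 = -27166$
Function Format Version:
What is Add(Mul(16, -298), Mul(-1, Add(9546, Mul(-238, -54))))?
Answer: -27166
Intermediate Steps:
Add(Mul(16, -298), Mul(-1, Add(9546, Mul(-238, -54)))) = Add(-4768, Mul(-1, Add(9546, 12852))) = Add(-4768, Mul(-1, 22398)) = Add(-4768, -22398) = -27166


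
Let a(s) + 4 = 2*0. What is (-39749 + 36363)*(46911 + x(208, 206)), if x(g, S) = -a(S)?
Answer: -158854190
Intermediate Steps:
a(s) = -4 (a(s) = -4 + 2*0 = -4 + 0 = -4)
x(g, S) = 4 (x(g, S) = -1*(-4) = 4)
(-39749 + 36363)*(46911 + x(208, 206)) = (-39749 + 36363)*(46911 + 4) = -3386*46915 = -158854190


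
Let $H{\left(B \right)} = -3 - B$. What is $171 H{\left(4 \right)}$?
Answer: $-1197$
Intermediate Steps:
$171 H{\left(4 \right)} = 171 \left(-3 - 4\right) = 171 \left(-7\right) = -1197$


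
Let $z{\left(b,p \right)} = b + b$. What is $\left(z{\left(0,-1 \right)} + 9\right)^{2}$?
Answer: $81$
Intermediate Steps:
$z{\left(b,p \right)} = 2 b$
$\left(z{\left(0,-1 \right)} + 9\right)^{2} = \left(2 \cdot 0 + 9\right)^{2} = \left(0 + 9\right)^{2} = 9^{2} = 81$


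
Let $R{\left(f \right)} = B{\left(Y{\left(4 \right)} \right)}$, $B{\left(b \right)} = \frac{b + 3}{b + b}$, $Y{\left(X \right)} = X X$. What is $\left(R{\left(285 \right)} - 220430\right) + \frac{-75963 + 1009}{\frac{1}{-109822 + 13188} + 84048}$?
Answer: $- \frac{57289971524971123}{259900621792} \approx -2.2043 \cdot 10^{5}$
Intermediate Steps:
$Y{\left(X \right)} = X^{2}$
$B{\left(b \right)} = \frac{3 + b}{2 b}$
$R{\left(f \right)} = \frac{19}{32}$ ($R{\left(f \right)} = \frac{3 + 4^{2}}{2 \cdot 4^{2}} = \frac{3 + 16}{2 \cdot 16} = \frac{1}{2} \cdot \frac{1}{16} \cdot 19 = \frac{19}{32}$)
$\left(R{\left(285 \right)} - 220430\right) + \frac{-75963 + 1009}{\frac{1}{-109822 + 13188} + 84048} = \left(\frac{19}{32} - 220430\right) + \frac{-75963 + 1009}{\frac{1}{-109822 + 13188} + 84048} = - \frac{7053741}{32} - \frac{74954}{\frac{1}{-96634} + 84048} = - \frac{7053741}{32} - \frac{74954}{- \frac{1}{96634} + 84048} = - \frac{7053741}{32} - \frac{74954}{\frac{8121894431}{96634}} = - \frac{7053741}{32} - \frac{7243104836}{8121894431} = - \frac{57289971524971123}{259900621792}$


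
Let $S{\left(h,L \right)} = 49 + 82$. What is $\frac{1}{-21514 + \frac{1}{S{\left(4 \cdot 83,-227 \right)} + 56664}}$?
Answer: $- \frac{56795}{1221887629} \approx -4.6481 \cdot 10^{-5}$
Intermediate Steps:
$S{\left(h,L \right)} = 131$
$\frac{1}{-21514 + \frac{1}{S{\left(4 \cdot 83,-227 \right)} + 56664}} = \frac{1}{-21514 + \frac{1}{131 + 56664}} = \frac{1}{-21514 + \frac{1}{56795}} = \frac{1}{- \frac{1221887629}{56795}} = - \frac{56795}{1221887629}$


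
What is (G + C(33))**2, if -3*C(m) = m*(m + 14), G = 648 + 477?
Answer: 369664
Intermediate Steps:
G = 1125
C(m) = -m*(14 + m)/3 (C(m) = -m*(m + 14)/3 = -m*(14 + m)/3)
(G + C(33))**2 = (1125 - 1/3*33*(14 + 33))**2 = (1125 - 1/3*33*47)**2 = (1125 - 517)**2 = 608**2 = 369664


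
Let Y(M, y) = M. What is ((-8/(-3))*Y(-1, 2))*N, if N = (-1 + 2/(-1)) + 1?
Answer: 16/3 ≈ 5.3333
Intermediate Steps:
N = -2 (N = (-1 + 2*(-1)) + 1 = (-1 - 2) + 1 = -3 + 1 = -2)
((-8/(-3))*Y(-1, 2))*N = (-8/(-3)*(-1))*(-2) = (-8*(-1/3)*(-1))*(-2) = ((8/3)*(-1))*(-2) = -8/3*(-2) = 16/3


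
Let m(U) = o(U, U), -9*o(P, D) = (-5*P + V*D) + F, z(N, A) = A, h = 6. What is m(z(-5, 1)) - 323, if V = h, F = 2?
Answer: -970/3 ≈ -323.33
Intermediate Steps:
V = 6
o(P, D) = -2/9 - 2*D/3 + 5*P/9 (o(P, D) = -((-5*P + 6*D) + 2)/9 = -(2 - 5*P + 6*D)/9 = -2/9 - 2*D/3 + 5*P/9)
m(U) = -2/9 - U/9 (m(U) = -2/9 - 2*U/3 + 5*U/9 = -2/9 - U/9)
m(z(-5, 1)) - 323 = (-2/9 - 1/9*1) - 323 = (-2/9 - 1/9) - 323 = -1/3 - 323 = -970/3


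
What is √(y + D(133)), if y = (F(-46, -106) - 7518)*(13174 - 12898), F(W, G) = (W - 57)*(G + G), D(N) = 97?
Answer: √3951865 ≈ 1987.9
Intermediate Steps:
F(W, G) = 2*G*(-57 + W) (F(W, G) = (-57 + W)*(2*G) = 2*G*(-57 + W))
y = 3951768 (y = (2*(-106)*(-57 - 46) - 7518)*(13174 - 12898) = (2*(-106)*(-103) - 7518)*276 = (21836 - 7518)*276 = 14318*276 = 3951768)
√(y + D(133)) = √(3951768 + 97) = √3951865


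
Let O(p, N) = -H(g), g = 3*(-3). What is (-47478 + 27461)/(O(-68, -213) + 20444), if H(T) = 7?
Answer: -20017/20437 ≈ -0.97945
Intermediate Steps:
g = -9
O(p, N) = -7 (O(p, N) = -1*7 = -7)
(-47478 + 27461)/(O(-68, -213) + 20444) = (-47478 + 27461)/(-7 + 20444) = -20017/20437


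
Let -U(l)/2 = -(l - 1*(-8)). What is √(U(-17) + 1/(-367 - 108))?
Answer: I*√162469/95 ≈ 4.2429*I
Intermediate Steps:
U(l) = 16 + 2*l (U(l) = -(-2)*(l - 1*(-8)) = -(-2)*(l + 8) = -(-2)*(8 + l) = -2*(-8 - l) = 16 + 2*l)
√(U(-17) + 1/(-367 - 108)) = √((16 + 2*(-17)) + 1/(-367 - 108)) = √((16 - 34) + 1/(-475)) = √(-18 - 1/475) = √(-8551/475) = I*√162469/95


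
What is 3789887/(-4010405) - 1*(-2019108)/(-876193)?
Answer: -11418113278931/3513888788165 ≈ -3.2494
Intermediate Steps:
3789887/(-4010405) - 1*(-2019108)/(-876193) = 3789887*(-1/4010405) + 2019108*(-1/876193) = -3789887/4010405 - 2019108/876193 = -11418113278931/3513888788165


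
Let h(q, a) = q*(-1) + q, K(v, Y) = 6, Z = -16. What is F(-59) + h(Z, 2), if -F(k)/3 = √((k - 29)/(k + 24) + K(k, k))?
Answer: -3*√10430/35 ≈ -8.7538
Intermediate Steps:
F(k) = -3*√(6 + (-29 + k)/(24 + k)) (F(k) = -3*√((k - 29)/(k + 24) + 6) = -3*√((-29 + k)/(24 + k) + 6) = -3*√(6 + (-29 + k)/(24 + k)))
h(q, a) = 0 (h(q, a) = -q + q = 0)
F(-59) + h(Z, 2) = -3*√298*√(-1/(24 - 59)) + 0 = -3*√298*√(-1/(-35)) + 0 = -3*√10430/35 + 0 = -3*√10430/35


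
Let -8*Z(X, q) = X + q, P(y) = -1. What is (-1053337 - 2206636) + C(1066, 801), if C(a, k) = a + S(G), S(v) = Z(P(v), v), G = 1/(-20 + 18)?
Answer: -52142509/16 ≈ -3.2589e+6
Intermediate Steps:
G = -1/2 (G = 1/(-2) = -1/2 ≈ -0.50000)
Z(X, q) = -X/8 - q/8 (Z(X, q) = -(X + q)/8 = -X/8 - q/8)
S(v) = 1/8 - v/8 (S(v) = -1/8*(-1) - v/8 = 1/8 - v/8)
C(a, k) = 3/16 + a (C(a, k) = a + (1/8 - 1/8*(-1/2)) = a + (1/8 + 1/16) = a + 3/16 = 3/16 + a)
(-1053337 - 2206636) + C(1066, 801) = (-1053337 - 2206636) + (3/16 + 1066) = -3259973 + 17059/16 = -52142509/16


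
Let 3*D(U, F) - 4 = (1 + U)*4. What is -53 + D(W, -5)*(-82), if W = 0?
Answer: -815/3 ≈ -271.67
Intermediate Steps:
D(U, F) = 8/3 + 4*U/3 (D(U, F) = 4/3 + ((1 + U)*4)/3 = 4/3 + (4 + 4*U)/3 = 4/3 + (4/3 + 4*U/3) = 8/3 + 4*U/3)
-53 + D(W, -5)*(-82) = -53 + (8/3 + (4/3)*0)*(-82) = -53 + (8/3 + 0)*(-82) = -53 + (8/3)*(-82) = -53 - 656/3 = -815/3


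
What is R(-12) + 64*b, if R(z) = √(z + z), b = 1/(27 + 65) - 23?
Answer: -33840/23 + 2*I*√6 ≈ -1471.3 + 4.899*I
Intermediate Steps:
b = -2115/92 (b = 1/92 - 23 = -2115/92 ≈ -22.989)
R(z) = √2*√z (R(z) = √(2*z) = √2*√z)
R(-12) + 64*b = √2*√(-12) + 64*(-2115/92) = √2*(2*I*√3) - 33840/23 = 2*I*√6 - 33840/23 = -33840/23 + 2*I*√6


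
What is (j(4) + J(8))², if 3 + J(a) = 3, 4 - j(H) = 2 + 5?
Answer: 9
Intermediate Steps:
j(H) = -3 (j(H) = 4 - (2 + 5) = 4 - 1*7 = 4 - 7 = -3)
J(a) = 0 (J(a) = -3 + 3 = 0)
(j(4) + J(8))² = (-3 + 0)² = (-3)² = 9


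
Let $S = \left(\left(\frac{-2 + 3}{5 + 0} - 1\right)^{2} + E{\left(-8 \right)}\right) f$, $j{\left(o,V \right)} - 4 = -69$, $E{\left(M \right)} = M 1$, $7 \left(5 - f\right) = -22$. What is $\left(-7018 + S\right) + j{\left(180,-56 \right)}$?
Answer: $- \frac{1250013}{175} \approx -7142.9$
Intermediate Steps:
$f = \frac{57}{7}$ ($f = 5 - - \frac{22}{7} = 5 + \frac{22}{7} = \frac{57}{7} \approx 8.1429$)
$E{\left(M \right)} = M$
$j{\left(o,V \right)} = -65$ ($j{\left(o,V \right)} = 4 - 69 = -65$)
$S = - \frac{10488}{175}$ ($S = \left(\left(\frac{-2 + 3}{5 + 0} - 1\right)^{2} - 8\right) \frac{57}{7} = \left(\left(1 \cdot \frac{1}{5} - 1\right)^{2} - 8\right) \frac{57}{7} = \left(\left(\frac{1}{5} - 1\right)^{2} - 8\right) \frac{57}{7} = \left(\left(- \frac{4}{5}\right)^{2} - 8\right) \frac{57}{7} = \left(\frac{16}{25} - 8\right) \frac{57}{7} = \left(- \frac{184}{25}\right) \frac{57}{7} = - \frac{10488}{175} \approx -59.931$)
$\left(-7018 + S\right) + j{\left(180,-56 \right)} = \left(-7018 - \frac{10488}{175}\right) - 65 = - \frac{1238638}{175} - 65 = - \frac{1250013}{175}$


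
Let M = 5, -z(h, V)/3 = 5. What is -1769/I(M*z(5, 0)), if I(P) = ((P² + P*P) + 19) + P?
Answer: -61/386 ≈ -0.15803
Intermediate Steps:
z(h, V) = -15 (z(h, V) = -3*5 = -15)
I(P) = 19 + P + 2*P² (I(P) = ((P² + P²) + 19) + P = (2*P² + 19) + P = (19 + 2*P²) + P = 19 + P + 2*P²)
-1769/I(M*z(5, 0)) = -1769/(19 + 5*(-15) + 2*(5*(-15))²) = -1769/(19 - 75 + 2*(-75)²) = -1769/(19 - 75 + 2*5625) = -1769/(19 - 75 + 11250) = -1769/11194 = -1769*1/11194 = -61/386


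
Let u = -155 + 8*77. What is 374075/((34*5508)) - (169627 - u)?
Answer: -31679681077/187272 ≈ -1.6916e+5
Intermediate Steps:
u = 461 (u = -155 + 616 = 461)
374075/((34*5508)) - (169627 - u) = 374075/((34*5508)) - (169627 - 1*461) = 374075/187272 - (169627 - 461) = 374075*(1/187272) - 1*169166 = 374075/187272 - 169166 = -31679681077/187272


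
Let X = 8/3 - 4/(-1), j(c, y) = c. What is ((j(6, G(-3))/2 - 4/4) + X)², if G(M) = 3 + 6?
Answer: 676/9 ≈ 75.111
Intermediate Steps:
G(M) = 9
X = 20/3 (X = 8*(⅓) - 4*(-1) = 8/3 + 4 = 20/3 ≈ 6.6667)
((j(6, G(-3))/2 - 4/4) + X)² = ((6/2 - 4/4) + 20/3)² = ((6*(½) - 4*¼) + 20/3)² = ((3 - 1) + 20/3)² = (2 + 20/3)² = (26/3)² = 676/9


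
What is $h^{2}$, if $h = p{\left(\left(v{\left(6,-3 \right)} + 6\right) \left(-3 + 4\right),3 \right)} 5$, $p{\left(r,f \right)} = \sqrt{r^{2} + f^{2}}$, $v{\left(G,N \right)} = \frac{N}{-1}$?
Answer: $2250$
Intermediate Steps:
$v{\left(G,N \right)} = - N$ ($v{\left(G,N \right)} = N \left(-1\right) = - N$)
$p{\left(r,f \right)} = \sqrt{f^{2} + r^{2}}$
$h = 15 \sqrt{10}$ ($h = \sqrt{3^{2} + \left(\left(\left(-1\right) \left(-3\right) + 6\right) \left(-3 + 4\right)\right)^{2}} \cdot 5 = \sqrt{9 + \left(\left(3 + 6\right) 1\right)^{2}} \cdot 5 = \sqrt{9 + \left(9 \cdot 1\right)^{2}} \cdot 5 = \sqrt{9 + 9^{2}} \cdot 5 = \sqrt{9 + 81} \cdot 5 = \sqrt{90} \cdot 5 = 3 \sqrt{10} \cdot 5 = 15 \sqrt{10} \approx 47.434$)
$h^{2} = \left(15 \sqrt{10}\right)^{2} = 2250$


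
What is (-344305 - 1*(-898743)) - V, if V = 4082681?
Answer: -3528243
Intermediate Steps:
(-344305 - 1*(-898743)) - V = (-344305 - 1*(-898743)) - 1*4082681 = (-344305 + 898743) - 4082681 = 554438 - 4082681 = -3528243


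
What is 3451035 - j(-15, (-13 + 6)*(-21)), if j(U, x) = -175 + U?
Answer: 3451225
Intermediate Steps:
3451035 - j(-15, (-13 + 6)*(-21)) = 3451035 - (-175 - 15) = 3451035 - 1*(-190) = 3451035 + 190 = 3451225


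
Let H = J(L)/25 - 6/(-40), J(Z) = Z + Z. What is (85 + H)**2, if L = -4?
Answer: 71961289/10000 ≈ 7196.1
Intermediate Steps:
J(Z) = 2*Z
H = -17/100 (H = (2*(-4))/25 - 6/(-40) = -8*1/25 - 6*(-1/40) = -8/25 + 3/20 = -17/100 ≈ -0.17000)
(85 + H)**2 = (85 - 17/100)**2 = (8483/100)**2 = 71961289/10000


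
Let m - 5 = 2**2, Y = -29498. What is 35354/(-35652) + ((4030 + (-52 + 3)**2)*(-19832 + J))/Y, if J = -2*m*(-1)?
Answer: 1135467914369/262915674 ≈ 4318.8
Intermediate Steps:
m = 9 (m = 5 + 2**2 = 5 + 4 = 9)
J = 18 (J = -2*9*(-1) = -18*(-1) = 18)
35354/(-35652) + ((4030 + (-52 + 3)**2)*(-19832 + J))/Y = 35354/(-35652) + ((4030 + (-52 + 3)**2)*(-19832 + 18))/(-29498) = 35354*(-1/35652) + ((4030 + (-49)**2)*(-19814))*(-1/29498) = -17677/17826 + ((4030 + 2401)*(-19814))*(-1/29498) = -17677/17826 + (6431*(-19814))*(-1/29498) = -17677/17826 - 127423834*(-1/29498) = -17677/17826 + 63711917/14749 = 1135467914369/262915674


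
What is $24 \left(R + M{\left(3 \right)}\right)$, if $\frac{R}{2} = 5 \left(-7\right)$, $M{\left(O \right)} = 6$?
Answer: $-1536$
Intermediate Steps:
$R = -70$ ($R = 2 \cdot 5 \left(-7\right) = 2 \left(-35\right) = -70$)
$24 \left(R + M{\left(3 \right)}\right) = 24 \left(-70 + 6\right) = 24 \left(-64\right) = -1536$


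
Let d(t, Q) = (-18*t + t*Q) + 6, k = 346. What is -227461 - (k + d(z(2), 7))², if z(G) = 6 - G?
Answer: -322325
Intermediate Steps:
d(t, Q) = 6 - 18*t + Q*t (d(t, Q) = (-18*t + Q*t) + 6 = 6 - 18*t + Q*t)
-227461 - (k + d(z(2), 7))² = -227461 - (346 + (6 - 18*(6 - 1*2) + 7*(6 - 1*2)))² = -227461 - (346 + (6 - 18*(6 - 2) + 7*(6 - 2)))² = -227461 - (346 + (6 - 18*4 + 7*4))² = -227461 - (346 + (6 - 72 + 28))² = -227461 - (346 - 38)² = -227461 - 1*308² = -227461 - 1*94864 = -227461 - 94864 = -322325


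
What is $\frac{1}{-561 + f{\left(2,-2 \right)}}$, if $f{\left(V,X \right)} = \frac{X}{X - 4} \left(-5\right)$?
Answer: $- \frac{3}{1688} \approx -0.0017773$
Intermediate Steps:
$f{\left(V,X \right)} = - \frac{5 X}{-4 + X}$ ($f{\left(V,X \right)} = \frac{X}{-4 + X} \left(-5\right) = - \frac{5 X}{-4 + X}$)
$\frac{1}{-561 + f{\left(2,-2 \right)}} = \frac{1}{-561 - - \frac{10}{-4 - 2}} = \frac{1}{-561 - - \frac{10}{-6}} = \frac{1}{-561 - \left(-10\right) \left(- \frac{1}{6}\right)} = \frac{1}{-561 - \frac{5}{3}} = \frac{1}{- \frac{1688}{3}} = - \frac{3}{1688}$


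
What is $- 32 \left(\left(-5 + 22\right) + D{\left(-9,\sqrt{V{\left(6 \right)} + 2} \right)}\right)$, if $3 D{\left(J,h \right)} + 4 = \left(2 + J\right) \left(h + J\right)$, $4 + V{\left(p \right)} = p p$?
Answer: $- \frac{3520}{3} + \frac{224 \sqrt{34}}{3} \approx -737.96$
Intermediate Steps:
$V{\left(p \right)} = -4 + p^{2}$ ($V{\left(p \right)} = -4 + p p = -4 + p^{2}$)
$D{\left(J,h \right)} = - \frac{4}{3} + \frac{\left(2 + J\right) \left(J + h\right)}{3}$ ($D{\left(J,h \right)} = - \frac{4}{3} + \frac{\left(2 + J\right) \left(h + J\right)}{3} = - \frac{4}{3} + \frac{\left(2 + J\right) \left(J + h\right)}{3}$)
$- 32 \left(\left(-5 + 22\right) + D{\left(-9,\sqrt{V{\left(6 \right)} + 2} \right)}\right) = - 32 \left(\left(-5 + 22\right) + \left(- \frac{4}{3} + \frac{\left(-9\right)^{2}}{3} + \frac{2}{3} \left(-9\right) + \frac{2 \sqrt{\left(-4 + 6^{2}\right) + 2}}{3} + \frac{1}{3} \left(-9\right) \sqrt{\left(-4 + 6^{2}\right) + 2}\right)\right) = - 32 \left(17 + \left(- \frac{4}{3} + \frac{1}{3} \cdot 81 - 6 + \frac{2 \sqrt{\left(-4 + 36\right) + 2}}{3} + \frac{1}{3} \left(-9\right) \sqrt{\left(-4 + 36\right) + 2}\right)\right) = - 32 \left(17 + \left(- \frac{4}{3} + 27 - 6 + \frac{2 \sqrt{32 + 2}}{3} + \frac{1}{3} \left(-9\right) \sqrt{32 + 2}\right)\right) = - 32 \left(17 + \left(- \frac{4}{3} + 27 - 6 + \frac{2 \sqrt{34}}{3} + \frac{1}{3} \left(-9\right) \sqrt{34}\right)\right) = - 32 \left(17 - \left(- \frac{59}{3} + \frac{7 \sqrt{34}}{3}\right)\right) = - 32 \left(17 + \left(\frac{59}{3} - \frac{7 \sqrt{34}}{3}\right)\right) = - 32 \left(\frac{110}{3} - \frac{7 \sqrt{34}}{3}\right) = - \frac{3520}{3} + \frac{224 \sqrt{34}}{3}$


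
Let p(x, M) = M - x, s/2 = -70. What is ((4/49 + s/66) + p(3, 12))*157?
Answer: 1767035/1617 ≈ 1092.8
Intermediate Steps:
s = -140 (s = 2*(-70) = -140)
((4/49 + s/66) + p(3, 12))*157 = ((4/49 - 140/66) + (12 - 1*3))*157 = ((4*(1/49) - 140*1/66) + (12 - 3))*157 = ((4/49 - 70/33) + 9)*157 = (-3298/1617 + 9)*157 = (11255/1617)*157 = 1767035/1617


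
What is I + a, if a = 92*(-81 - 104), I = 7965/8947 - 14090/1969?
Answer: -299945644005/17616643 ≈ -17026.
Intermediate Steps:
I = -110380145/17616643 (I = 7965*(1/8947) - 14090*1/1969 = 7965/8947 - 14090/1969 = -110380145/17616643 ≈ -6.2657)
a = -17020 (a = 92*(-185) = -17020)
I + a = -110380145/17616643 - 17020 = -299945644005/17616643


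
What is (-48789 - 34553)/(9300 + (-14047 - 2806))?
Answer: 11906/1079 ≈ 11.034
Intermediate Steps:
(-48789 - 34553)/(9300 + (-14047 - 2806)) = -83342/(9300 - 16853) = -83342/(-7553) = -83342*(-1/7553) = 11906/1079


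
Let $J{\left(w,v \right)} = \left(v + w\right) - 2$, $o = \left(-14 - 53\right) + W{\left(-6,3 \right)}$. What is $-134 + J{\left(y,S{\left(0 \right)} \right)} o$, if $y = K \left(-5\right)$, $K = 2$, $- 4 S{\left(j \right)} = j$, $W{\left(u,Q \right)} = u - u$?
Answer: $670$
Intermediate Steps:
$W{\left(u,Q \right)} = 0$
$S{\left(j \right)} = - \frac{j}{4}$
$o = -67$ ($o = \left(-14 - 53\right) + 0 = -67 + 0 = -67$)
$y = -10$ ($y = 2 \left(-5\right) = -10$)
$J{\left(w,v \right)} = -2 + v + w$
$-134 + J{\left(y,S{\left(0 \right)} \right)} o = -134 + \left(-2 - 0 - 10\right) \left(-67\right) = -134 + \left(-2 + 0 - 10\right) \left(-67\right) = -134 - -804 = -134 + 804 = 670$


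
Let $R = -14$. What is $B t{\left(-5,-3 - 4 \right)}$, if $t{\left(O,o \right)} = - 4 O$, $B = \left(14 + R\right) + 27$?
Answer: $540$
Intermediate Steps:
$B = 27$ ($B = \left(14 - 14\right) + 27 = 0 + 27 = 27$)
$B t{\left(-5,-3 - 4 \right)} = 27 \left(\left(-4\right) \left(-5\right)\right) = 27 \cdot 20 = 540$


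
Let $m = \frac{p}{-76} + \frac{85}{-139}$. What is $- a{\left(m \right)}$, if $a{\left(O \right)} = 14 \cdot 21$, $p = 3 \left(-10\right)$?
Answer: $-294$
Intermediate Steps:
$p = -30$
$m = - \frac{1145}{5282}$ ($m = - \frac{30}{-76} + \frac{85}{-139} = \left(-30\right) \left(- \frac{1}{76}\right) + 85 \left(- \frac{1}{139}\right) = \frac{15}{38} - \frac{85}{139} = - \frac{1145}{5282} \approx -0.21677$)
$a{\left(O \right)} = 294$
$- a{\left(m \right)} = \left(-1\right) 294 = -294$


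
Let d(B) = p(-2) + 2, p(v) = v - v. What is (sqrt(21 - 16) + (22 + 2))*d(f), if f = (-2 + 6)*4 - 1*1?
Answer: 48 + 2*sqrt(5) ≈ 52.472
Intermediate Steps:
f = 15 (f = 4*4 - 1 = 16 - 1 = 15)
p(v) = 0
d(B) = 2 (d(B) = 0 + 2 = 2)
(sqrt(21 - 16) + (22 + 2))*d(f) = (sqrt(21 - 16) + (22 + 2))*2 = (sqrt(5) + 24)*2 = (24 + sqrt(5))*2 = 48 + 2*sqrt(5)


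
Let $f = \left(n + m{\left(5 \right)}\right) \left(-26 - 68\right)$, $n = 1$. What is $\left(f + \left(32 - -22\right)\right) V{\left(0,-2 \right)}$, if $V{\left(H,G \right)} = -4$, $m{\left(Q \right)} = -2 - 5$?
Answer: $-2472$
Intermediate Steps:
$m{\left(Q \right)} = -7$
$f = 564$ ($f = \left(1 - 7\right) \left(-26 - 68\right) = \left(-6\right) \left(-94\right) = 564$)
$\left(f + \left(32 - -22\right)\right) V{\left(0,-2 \right)} = \left(564 + \left(32 - -22\right)\right) \left(-4\right) = \left(564 + \left(32 + 22\right)\right) \left(-4\right) = \left(564 + 54\right) \left(-4\right) = 618 \left(-4\right) = -2472$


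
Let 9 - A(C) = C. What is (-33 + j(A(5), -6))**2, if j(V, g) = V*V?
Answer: 289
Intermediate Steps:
A(C) = 9 - C
j(V, g) = V**2
(-33 + j(A(5), -6))**2 = (-33 + (9 - 1*5)**2)**2 = (-33 + (9 - 5)**2)**2 = (-33 + 4**2)**2 = (-33 + 16)**2 = (-17)**2 = 289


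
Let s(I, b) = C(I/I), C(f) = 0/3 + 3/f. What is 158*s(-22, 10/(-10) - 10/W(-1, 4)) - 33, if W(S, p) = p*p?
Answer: 441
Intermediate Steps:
C(f) = 3/f (C(f) = 0*(⅓) + 3/f = 0 + 3/f = 3/f)
W(S, p) = p²
s(I, b) = 3 (s(I, b) = 3/((I/I)) = 3/1 = 3*1 = 3)
158*s(-22, 10/(-10) - 10/W(-1, 4)) - 33 = 158*3 - 33 = 474 - 33 = 441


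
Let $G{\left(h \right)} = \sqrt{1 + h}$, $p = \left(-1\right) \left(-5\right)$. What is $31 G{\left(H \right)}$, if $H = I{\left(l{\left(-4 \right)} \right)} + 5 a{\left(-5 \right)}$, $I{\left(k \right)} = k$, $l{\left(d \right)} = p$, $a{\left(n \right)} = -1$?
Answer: $31$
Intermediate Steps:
$p = 5$
$l{\left(d \right)} = 5$
$H = 0$ ($H = 5 + 5 \left(-1\right) = 5 - 5 = 0$)
$31 G{\left(H \right)} = 31 \sqrt{1 + 0} = 31 \sqrt{1} = 31 \cdot 1 = 31$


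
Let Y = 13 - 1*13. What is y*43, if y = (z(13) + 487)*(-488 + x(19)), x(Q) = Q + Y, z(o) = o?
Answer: -10083500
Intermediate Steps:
Y = 0 (Y = 13 - 13 = 0)
x(Q) = Q (x(Q) = Q + 0 = Q)
y = -234500 (y = (13 + 487)*(-488 + 19) = 500*(-469) = -234500)
y*43 = -234500*43 = -10083500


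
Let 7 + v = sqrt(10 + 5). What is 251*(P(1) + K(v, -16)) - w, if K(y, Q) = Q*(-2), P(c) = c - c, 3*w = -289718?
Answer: 313814/3 ≈ 1.0460e+5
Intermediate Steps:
w = -289718/3 (w = (1/3)*(-289718) = -289718/3 ≈ -96573.)
v = -7 + sqrt(15) (v = -7 + sqrt(10 + 5) = -7 + sqrt(15) ≈ -3.1270)
P(c) = 0
K(y, Q) = -2*Q
251*(P(1) + K(v, -16)) - w = 251*(0 - 2*(-16)) - 1*(-289718/3) = 251*(0 + 32) + 289718/3 = 251*32 + 289718/3 = 8032 + 289718/3 = 313814/3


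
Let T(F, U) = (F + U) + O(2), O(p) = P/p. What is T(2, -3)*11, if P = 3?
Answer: 11/2 ≈ 5.5000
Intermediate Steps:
O(p) = 3/p
T(F, U) = 3/2 + F + U (T(F, U) = (F + U) + 3/2 = 3/2 + F + U)
T(2, -3)*11 = (3/2 + 2 - 3)*11 = (1/2)*11 = 11/2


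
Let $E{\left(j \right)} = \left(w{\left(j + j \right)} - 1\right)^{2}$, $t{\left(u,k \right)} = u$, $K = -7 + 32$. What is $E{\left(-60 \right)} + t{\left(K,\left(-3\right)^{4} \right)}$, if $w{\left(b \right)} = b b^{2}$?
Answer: $2985987456026$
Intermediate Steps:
$K = 25$
$w{\left(b \right)} = b^{3}$
$E{\left(j \right)} = \left(-1 + 8 j^{3}\right)^{2}$ ($E{\left(j \right)} = \left(\left(j + j\right)^{3} - 1\right)^{2} = \left(\left(2 j\right)^{3} - 1\right)^{2} = \left(8 j^{3} - 1\right)^{2} = \left(-1 + 8 j^{3}\right)^{2}$)
$E{\left(-60 \right)} + t{\left(K,\left(-3\right)^{4} \right)} = \left(-1 + 8 \left(-60\right)^{3}\right)^{2} + 25 = \left(-1 + 8 \left(-216000\right)\right)^{2} + 25 = \left(-1 - 1728000\right)^{2} + 25 = \left(-1728001\right)^{2} + 25 = 2985987456001 + 25 = 2985987456026$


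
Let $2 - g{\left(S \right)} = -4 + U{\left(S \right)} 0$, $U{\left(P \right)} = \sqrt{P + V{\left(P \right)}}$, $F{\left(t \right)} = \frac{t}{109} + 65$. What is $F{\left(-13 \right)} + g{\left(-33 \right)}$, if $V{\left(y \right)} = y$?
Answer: $\frac{7726}{109} \approx 70.881$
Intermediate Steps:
$F{\left(t \right)} = 65 + \frac{t}{109}$ ($F{\left(t \right)} = t \frac{1}{109} + 65 = \frac{t}{109} + 65 = 65 + \frac{t}{109}$)
$U{\left(P \right)} = \sqrt{2} \sqrt{P}$ ($U{\left(P \right)} = \sqrt{P + P} = \sqrt{2 P} = \sqrt{2} \sqrt{P}$)
$g{\left(S \right)} = 6$ ($g{\left(S \right)} = 2 - \left(-4 + \sqrt{2} \sqrt{S} 0\right) = 2 - \left(-4 + 0\right) = 2 - -4 = 2 + 4 = 6$)
$F{\left(-13 \right)} + g{\left(-33 \right)} = \left(65 + \frac{1}{109} \left(-13\right)\right) + 6 = \left(65 - \frac{13}{109}\right) + 6 = \frac{7072}{109} + 6 = \frac{7726}{109}$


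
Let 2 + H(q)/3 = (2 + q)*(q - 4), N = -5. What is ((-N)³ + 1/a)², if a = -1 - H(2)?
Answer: 13147876/841 ≈ 15634.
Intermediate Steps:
H(q) = -6 + 3*(-4 + q)*(2 + q) (H(q) = -6 + 3*((2 + q)*(q - 4)) = -6 + 3*((2 + q)*(-4 + q)) = -6 + 3*((-4 + q)*(2 + q)) = -6 + 3*(-4 + q)*(2 + q))
a = 29 (a = -1 - (-30 - 6*2 + 3*2²) = -1 - (-30 - 12 + 3*4) = -1 - (-30 - 12 + 12) = -1 - 1*(-30) = -1 + 30 = 29)
((-N)³ + 1/a)² = ((-1*(-5))³ + 1/29)² = (5³ + 1/29)² = (125 + 1/29)² = (3626/29)² = 13147876/841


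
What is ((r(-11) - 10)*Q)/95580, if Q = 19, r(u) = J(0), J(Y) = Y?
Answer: -19/9558 ≈ -0.0019879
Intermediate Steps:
r(u) = 0
((r(-11) - 10)*Q)/95580 = ((0 - 10)*19)/95580 = -10*19*(1/95580) = -190*1/95580 = -19/9558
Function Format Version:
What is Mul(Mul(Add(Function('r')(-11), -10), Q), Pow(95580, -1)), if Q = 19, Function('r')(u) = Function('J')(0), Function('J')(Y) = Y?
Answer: Rational(-19, 9558) ≈ -0.0019879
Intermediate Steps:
Function('r')(u) = 0
Mul(Mul(Add(Function('r')(-11), -10), Q), Pow(95580, -1)) = Mul(Mul(Add(0, -10), 19), Pow(95580, -1)) = Mul(Mul(-10, 19), Rational(1, 95580)) = Mul(-190, Rational(1, 95580)) = Rational(-19, 9558)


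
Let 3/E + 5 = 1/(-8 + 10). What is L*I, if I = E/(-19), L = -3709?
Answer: -7418/57 ≈ -130.14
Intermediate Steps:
E = -⅔ (E = 3/(-5 + 1/(-8 + 10)) = 3/(-5 + 1/2) = 3/(-5 + ½) = 3/(-9/2) = 3*(-2/9) = -⅔ ≈ -0.66667)
I = 2/57 (I = -⅔/(-19) = -⅔*(-1/19) = 2/57 ≈ 0.035088)
L*I = -3709*2/57 = -7418/57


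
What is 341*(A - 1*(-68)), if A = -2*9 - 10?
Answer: 13640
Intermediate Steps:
A = -28 (A = -18 - 10 = -28)
341*(A - 1*(-68)) = 341*(-28 - 1*(-68)) = 341*(-28 + 68) = 341*40 = 13640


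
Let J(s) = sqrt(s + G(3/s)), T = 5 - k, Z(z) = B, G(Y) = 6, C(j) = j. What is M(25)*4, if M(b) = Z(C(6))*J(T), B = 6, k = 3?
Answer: 48*sqrt(2) ≈ 67.882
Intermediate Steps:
Z(z) = 6
T = 2 (T = 5 - 1*3 = 5 - 3 = 2)
J(s) = sqrt(6 + s) (J(s) = sqrt(s + 6) = sqrt(6 + s))
M(b) = 12*sqrt(2) (M(b) = 6*sqrt(6 + 2) = 6*sqrt(8) = 6*(2*sqrt(2)) = 12*sqrt(2))
M(25)*4 = (12*sqrt(2))*4 = 48*sqrt(2)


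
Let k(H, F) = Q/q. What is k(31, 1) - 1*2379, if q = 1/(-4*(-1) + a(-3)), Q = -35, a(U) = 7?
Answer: -2764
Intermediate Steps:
q = 1/11 (q = 1/(-4*(-1) + 7) = 1/(4 + 7) = 1/11 ≈ 0.090909)
k(H, F) = -385 (k(H, F) = -35/1/11 = -35*11 = -385)
k(31, 1) - 1*2379 = -385 - 1*2379 = -385 - 2379 = -2764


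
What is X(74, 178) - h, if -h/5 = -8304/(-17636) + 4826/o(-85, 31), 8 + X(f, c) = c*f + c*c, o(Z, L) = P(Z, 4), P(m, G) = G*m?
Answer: 6712698291/149906 ≈ 44779.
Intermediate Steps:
o(Z, L) = 4*Z
X(f, c) = -8 + c² + c*f (X(f, c) = -8 + (c*f + c*c) = -8 + (c*f + c²) = -8 + (c² + c*f) = -8 + c² + c*f)
h = 10285997/149906 (h = -5*(-8304/(-17636) + 4826/((4*(-85)))) = -5*(-8304*(-1/17636) + 4826/(-340)) = -5*(2076/4409 + 4826*(-1/340)) = -5*(2076/4409 - 2413/170) = -5*(-10285997/749530) = 10285997/149906 ≈ 68.616)
X(74, 178) - h = (-8 + 178² + 178*74) - 1*10285997/149906 = (-8 + 31684 + 13172) - 10285997/149906 = 44848 - 10285997/149906 = 6712698291/149906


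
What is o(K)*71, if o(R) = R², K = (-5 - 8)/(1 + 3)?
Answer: 11999/16 ≈ 749.94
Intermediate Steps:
K = -13/4 ≈ -3.2500
o(K)*71 = (-13/4)²*71 = (169/16)*71 = 11999/16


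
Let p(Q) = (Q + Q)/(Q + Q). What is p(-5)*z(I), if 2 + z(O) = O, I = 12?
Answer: 10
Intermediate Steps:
p(Q) = 1 (p(Q) = (2*Q)/((2*Q)) = (2*Q)*(1/(2*Q)) = 1)
z(O) = -2 + O
p(-5)*z(I) = 1*(-2 + 12) = 1*10 = 10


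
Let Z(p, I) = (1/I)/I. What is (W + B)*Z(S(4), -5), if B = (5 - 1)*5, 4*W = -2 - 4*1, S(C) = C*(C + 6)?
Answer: 37/50 ≈ 0.74000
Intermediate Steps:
S(C) = C*(6 + C)
W = -3/2 (W = (-2 - 4*1)/4 = (-2 - 4)/4 = (¼)*(-6) = -3/2 ≈ -1.5000)
Z(p, I) = I⁻² (Z(p, I) = 1/(I*I) = I⁻²)
B = 20 (B = 4*5 = 20)
(W + B)*Z(S(4), -5) = (-3/2 + 20)/(-5)² = (37/2)*(1/25) = 37/50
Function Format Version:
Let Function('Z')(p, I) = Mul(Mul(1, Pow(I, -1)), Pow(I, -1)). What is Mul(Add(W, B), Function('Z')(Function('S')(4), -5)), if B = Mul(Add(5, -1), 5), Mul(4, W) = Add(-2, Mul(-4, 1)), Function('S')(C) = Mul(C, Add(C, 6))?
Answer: Rational(37, 50) ≈ 0.74000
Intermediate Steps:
Function('S')(C) = Mul(C, Add(6, C))
W = Rational(-3, 2) (W = Mul(Rational(1, 4), Add(-2, Mul(-4, 1))) = Mul(Rational(1, 4), Add(-2, -4)) = Mul(Rational(1, 4), -6) = Rational(-3, 2) ≈ -1.5000)
Function('Z')(p, I) = Pow(I, -2) (Function('Z')(p, I) = Mul(Pow(I, -1), Pow(I, -1)) = Pow(I, -2))
B = 20 (B = Mul(4, 5) = 20)
Mul(Add(W, B), Function('Z')(Function('S')(4), -5)) = Mul(Add(Rational(-3, 2), 20), Pow(-5, -2)) = Mul(Rational(37, 2), Rational(1, 25)) = Rational(37, 50)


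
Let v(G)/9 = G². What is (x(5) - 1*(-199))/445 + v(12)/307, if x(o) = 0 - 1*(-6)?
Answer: 127931/27323 ≈ 4.6822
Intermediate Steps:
v(G) = 9*G²
x(o) = 6 (x(o) = 0 + 6 = 6)
(x(5) - 1*(-199))/445 + v(12)/307 = (6 - 1*(-199))/445 + (9*12²)/307 = (6 + 199)*(1/445) + (9*144)*(1/307) = 205*(1/445) + 1296*(1/307) = 41/89 + 1296/307 = 127931/27323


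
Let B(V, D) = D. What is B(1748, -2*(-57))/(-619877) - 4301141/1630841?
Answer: -2666364295531/1010920826557 ≈ -2.6376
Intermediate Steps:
B(1748, -2*(-57))/(-619877) - 4301141/1630841 = -2*(-57)/(-619877) - 4301141/1630841 = 114*(-1/619877) - 4301141*1/1630841 = -114/619877 - 4301141/1630841 = -2666364295531/1010920826557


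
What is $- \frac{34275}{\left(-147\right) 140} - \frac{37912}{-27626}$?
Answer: $\frac{57570337}{18951436} \approx 3.0378$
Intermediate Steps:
$- \frac{34275}{\left(-147\right) 140} - \frac{37912}{-27626} = - \frac{34275}{-20580} - - \frac{18956}{13813} = \left(-34275\right) \left(- \frac{1}{20580}\right) + \frac{18956}{13813} = \frac{2285}{1372} + \frac{18956}{13813} = \frac{57570337}{18951436}$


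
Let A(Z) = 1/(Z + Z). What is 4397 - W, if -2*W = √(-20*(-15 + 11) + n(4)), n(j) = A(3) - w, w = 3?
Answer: 4397 + √2778/12 ≈ 4401.4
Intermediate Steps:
A(Z) = 1/(2*Z)
n(j) = -17/6 (n(j) = (½)/3 - 1*3 = (½)*(⅓) - 3 = ⅙ - 3 = -17/6)
W = -√2778/12 (W = -√(-20*(-15 + 11) - 17/6)/2 = -√(-20*(-4) - 17/6)/2 = -√(80 - 17/6)/2 = -√2778/12 ≈ -4.3922)
4397 - W = 4397 - (-1)*√2778/12 = 4397 + √2778/12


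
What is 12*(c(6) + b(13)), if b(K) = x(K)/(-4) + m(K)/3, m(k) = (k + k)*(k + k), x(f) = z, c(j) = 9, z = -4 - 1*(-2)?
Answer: 2818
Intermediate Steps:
z = -2 (z = -4 + 2 = -2)
x(f) = -2
m(k) = 4*k² (m(k) = (2*k)*(2*k) = 4*k²)
b(K) = ½ + 4*K²/3 (b(K) = -2/(-4) + (4*K²)/3 = -2*(-¼) + (4*K²)*(⅓) = ½ + 4*K²/3)
12*(c(6) + b(13)) = 12*(9 + (½ + (4/3)*13²)) = 12*(9 + (½ + (4/3)*169)) = 12*(9 + (½ + 676/3)) = 12*(9 + 1355/6) = 12*(1409/6) = 2818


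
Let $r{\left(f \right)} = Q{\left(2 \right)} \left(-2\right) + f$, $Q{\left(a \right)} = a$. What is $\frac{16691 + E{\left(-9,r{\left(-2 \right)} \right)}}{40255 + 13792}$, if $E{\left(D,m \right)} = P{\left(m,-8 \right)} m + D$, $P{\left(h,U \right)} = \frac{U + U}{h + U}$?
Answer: $\frac{116726}{378329} \approx 0.30853$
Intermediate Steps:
$P{\left(h,U \right)} = \frac{2 U}{U + h}$
$r{\left(f \right)} = -4 + f$ ($r{\left(f \right)} = 2 \left(-2\right) + f = -4 + f$)
$E{\left(D,m \right)} = D - \frac{16 m}{-8 + m}$ ($E{\left(D,m \right)} = 2 \left(-8\right) \frac{1}{-8 + m} m + D = - \frac{16}{-8 + m} m + D = - \frac{16 m}{-8 + m} + D = D - \frac{16 m}{-8 + m}$)
$\frac{16691 + E{\left(-9,r{\left(-2 \right)} \right)}}{40255 + 13792} = \frac{16691 + \frac{- 16 \left(-4 - 2\right) - 9 \left(-8 - 6\right)}{-8 - 6}}{40255 + 13792} = \frac{16691 + \frac{\left(-16\right) \left(-6\right) - 9 \left(-8 - 6\right)}{-8 - 6}}{54047} = \left(16691 + \frac{96 - -126}{-14}\right) \frac{1}{54047} = \left(16691 - \frac{96 + 126}{14}\right) \frac{1}{54047} = \left(16691 - \frac{111}{7}\right) \frac{1}{54047} = \frac{116726}{7} \cdot \frac{1}{54047} = \frac{116726}{378329}$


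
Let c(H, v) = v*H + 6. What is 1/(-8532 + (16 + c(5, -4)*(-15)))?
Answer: -1/8306 ≈ -0.00012039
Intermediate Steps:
c(H, v) = 6 + H*v (c(H, v) = H*v + 6 = 6 + H*v)
1/(-8532 + (16 + c(5, -4)*(-15))) = 1/(-8532 + (16 + (6 + 5*(-4))*(-15))) = 1/(-8532 + (16 + (6 - 20)*(-15))) = 1/(-8532 + (16 - 14*(-15))) = 1/(-8532 + (16 + 210)) = 1/(-8532 + 226) = 1/(-8306) = -1/8306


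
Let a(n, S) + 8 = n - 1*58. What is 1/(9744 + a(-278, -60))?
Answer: 1/9400 ≈ 0.00010638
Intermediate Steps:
a(n, S) = -66 + n (a(n, S) = -8 + (n - 1*58) = -8 + (n - 58) = -8 + (-58 + n) = -66 + n)
1/(9744 + a(-278, -60)) = 1/(9744 + (-66 - 278)) = 1/(9744 - 344) = 1/9400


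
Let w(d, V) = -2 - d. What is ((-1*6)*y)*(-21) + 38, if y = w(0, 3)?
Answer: -214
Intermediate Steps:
y = -2 (y = -2 - 1*0 = -2 + 0 = -2)
((-1*6)*y)*(-21) + 38 = (-1*6*(-2))*(-21) + 38 = -6*(-2)*(-21) + 38 = 12*(-21) + 38 = -252 + 38 = -214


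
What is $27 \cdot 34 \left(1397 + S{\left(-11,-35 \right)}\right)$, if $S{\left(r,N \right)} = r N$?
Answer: $1635876$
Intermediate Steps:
$S{\left(r,N \right)} = N r$
$27 \cdot 34 \left(1397 + S{\left(-11,-35 \right)}\right) = 27 \cdot 34 \left(1397 - -385\right) = 918 \left(1397 + 385\right) = 918 \cdot 1782 = 1635876$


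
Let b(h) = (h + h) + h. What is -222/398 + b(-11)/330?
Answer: -1309/1990 ≈ -0.65779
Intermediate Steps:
b(h) = 3*h (b(h) = 2*h + h = 3*h)
-222/398 + b(-11)/330 = -222/398 + (3*(-11))/330 = -222*1/398 - 33*1/330 = -111/199 - ⅒ = -1309/1990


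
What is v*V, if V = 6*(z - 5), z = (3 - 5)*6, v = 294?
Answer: -29988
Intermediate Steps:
z = -12 (z = -2*6 = -12)
V = -102 (V = 6*(-12 - 5) = 6*(-17) = -102)
v*V = 294*(-102) = -29988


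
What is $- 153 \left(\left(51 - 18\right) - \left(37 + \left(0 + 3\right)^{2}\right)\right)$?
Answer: $1989$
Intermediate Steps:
$- 153 \left(\left(51 - 18\right) - \left(37 + \left(0 + 3\right)^{2}\right)\right) = - 153 \left(33 - 46\right) = \left(-153\right) \left(-13\right) = 1989$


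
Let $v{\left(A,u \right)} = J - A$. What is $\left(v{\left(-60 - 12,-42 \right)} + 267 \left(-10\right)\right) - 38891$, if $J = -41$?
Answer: $-41530$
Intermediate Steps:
$v{\left(A,u \right)} = -41 - A$
$\left(v{\left(-60 - 12,-42 \right)} + 267 \left(-10\right)\right) - 38891 = \left(\left(-41 - \left(-60 - 12\right)\right) + 267 \left(-10\right)\right) - 38891 = \left(\left(-41 - \left(-60 - 12\right)\right) - 2670\right) - 38891 = \left(\left(-41 - -72\right) - 2670\right) - 38891 = \left(\left(-41 + 72\right) - 2670\right) - 38891 = \left(31 - 2670\right) - 38891 = -2639 - 38891 = -41530$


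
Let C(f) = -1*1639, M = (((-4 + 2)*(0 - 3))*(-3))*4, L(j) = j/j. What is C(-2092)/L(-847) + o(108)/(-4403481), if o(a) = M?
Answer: -2405768429/1467827 ≈ -1639.0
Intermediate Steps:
L(j) = 1
M = -72 (M = (-2*(-3)*(-3))*4 = (6*(-3))*4 = -18*4 = -72)
o(a) = -72
C(f) = -1639
C(-2092)/L(-847) + o(108)/(-4403481) = -1639/1 - 72/(-4403481) = -1639*1 - 72*(-1/4403481) = -1639 + 24/1467827 = -2405768429/1467827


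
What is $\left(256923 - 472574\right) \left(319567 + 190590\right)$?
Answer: $-110015867207$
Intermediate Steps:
$\left(256923 - 472574\right) \left(319567 + 190590\right) = \left(-215651\right) 510157 = -110015867207$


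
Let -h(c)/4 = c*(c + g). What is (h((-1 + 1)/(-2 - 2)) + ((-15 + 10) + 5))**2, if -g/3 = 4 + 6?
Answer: 0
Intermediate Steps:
g = -30 (g = -3*(4 + 6) = -3*10 = -30)
h(c) = -4*c*(-30 + c) (h(c) = -4*c*(c - 30) = -4*c*(-30 + c))
(h((-1 + 1)/(-2 - 2)) + ((-15 + 10) + 5))**2 = (4*((-1 + 1)/(-2 - 2))*(30 - (-1 + 1)/(-2 - 2)) + ((-15 + 10) + 5))**2 = (4*(0/(-4))*(30 - 0/(-4)) + (-5 + 5))**2 = (4*(0*(-1/4))*(30 - 0*(-1)/4) + 0)**2 = (4*0*(30 - 1*0) + 0)**2 = (4*0*(30 + 0) + 0)**2 = (4*0*30 + 0)**2 = (0 + 0)**2 = 0**2 = 0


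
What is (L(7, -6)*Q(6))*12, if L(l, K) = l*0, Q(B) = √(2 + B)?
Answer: 0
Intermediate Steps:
L(l, K) = 0
(L(7, -6)*Q(6))*12 = (0*√(2 + 6))*12 = (0*√8)*12 = (0*(2*√2))*12 = 0*12 = 0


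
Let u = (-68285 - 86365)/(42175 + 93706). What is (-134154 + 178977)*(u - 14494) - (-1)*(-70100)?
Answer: -88293527484172/135881 ≈ -6.4979e+8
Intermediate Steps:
u = -154650/135881 ≈ -1.1381
(-134154 + 178977)*(u - 14494) - (-1)*(-70100) = (-134154 + 178977)*(-154650/135881 - 14494) - (-1)*(-70100) = 44823*(-1969613864/135881) - 1*70100 = -88284002226072/135881 - 70100 = -88293527484172/135881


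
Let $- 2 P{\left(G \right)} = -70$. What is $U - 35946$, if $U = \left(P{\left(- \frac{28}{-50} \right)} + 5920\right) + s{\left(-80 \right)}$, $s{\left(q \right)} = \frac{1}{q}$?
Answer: $- \frac{2399281}{80} \approx -29991.0$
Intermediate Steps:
$P{\left(G \right)} = 35$ ($P{\left(G \right)} = \left(- \frac{1}{2}\right) \left(-70\right) = 35$)
$U = \frac{476399}{80}$ ($U = \left(35 + 5920\right) + \frac{1}{-80} = 5955 - \frac{1}{80} = \frac{476399}{80} \approx 5955.0$)
$U - 35946 = \frac{476399}{80} - 35946 = - \frac{2399281}{80}$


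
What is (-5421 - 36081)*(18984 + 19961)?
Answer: -1616295390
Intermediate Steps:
(-5421 - 36081)*(18984 + 19961) = -41502*38945 = -1616295390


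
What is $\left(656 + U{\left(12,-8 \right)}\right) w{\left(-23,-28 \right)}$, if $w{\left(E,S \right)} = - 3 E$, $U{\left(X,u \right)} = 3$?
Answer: $45471$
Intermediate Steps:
$\left(656 + U{\left(12,-8 \right)}\right) w{\left(-23,-28 \right)} = \left(656 + 3\right) \left(\left(-3\right) \left(-23\right)\right) = 659 \cdot 69 = 45471$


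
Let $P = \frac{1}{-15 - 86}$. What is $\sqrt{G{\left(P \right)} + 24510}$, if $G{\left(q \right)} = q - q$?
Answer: $\sqrt{24510} \approx 156.56$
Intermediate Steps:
$P = - \frac{1}{101}$ ($P = \frac{1}{-101} = - \frac{1}{101} \approx -0.009901$)
$G{\left(q \right)} = 0$
$\sqrt{G{\left(P \right)} + 24510} = \sqrt{0 + 24510} = \sqrt{24510}$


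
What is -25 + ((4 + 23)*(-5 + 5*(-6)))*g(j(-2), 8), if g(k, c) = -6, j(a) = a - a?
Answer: 5645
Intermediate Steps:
j(a) = 0
-25 + ((4 + 23)*(-5 + 5*(-6)))*g(j(-2), 8) = -25 + ((4 + 23)*(-5 + 5*(-6)))*(-6) = -25 + (27*(-5 - 30))*(-6) = -25 + (27*(-35))*(-6) = -25 - 945*(-6) = -25 + 5670 = 5645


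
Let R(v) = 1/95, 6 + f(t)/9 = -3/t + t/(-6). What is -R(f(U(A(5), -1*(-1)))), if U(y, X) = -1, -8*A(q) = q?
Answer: -1/95 ≈ -0.010526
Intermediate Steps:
A(q) = -q/8
f(t) = -54 - 27/t - 3*t/2 (f(t) = -54 + 9*(-3/t + t/(-6)) = -54 + 9*(-3/t + t*(-1/6)) = -54 + 9*(-3/t - t/6) = -54 + (-27/t - 3*t/2) = -54 - 27/t - 3*t/2)
R(v) = 1/95
-R(f(U(A(5), -1*(-1)))) = -1*1/95 = -1/95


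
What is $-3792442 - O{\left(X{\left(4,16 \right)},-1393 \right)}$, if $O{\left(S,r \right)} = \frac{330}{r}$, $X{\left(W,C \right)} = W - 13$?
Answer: $- \frac{5282871376}{1393} \approx -3.7924 \cdot 10^{6}$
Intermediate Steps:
$X{\left(W,C \right)} = -13 + W$
$-3792442 - O{\left(X{\left(4,16 \right)},-1393 \right)} = -3792442 - \frac{330}{-1393} = -3792442 - 330 \left(- \frac{1}{1393}\right) = -3792442 - - \frac{330}{1393} = -3792442 + \frac{330}{1393} = - \frac{5282871376}{1393}$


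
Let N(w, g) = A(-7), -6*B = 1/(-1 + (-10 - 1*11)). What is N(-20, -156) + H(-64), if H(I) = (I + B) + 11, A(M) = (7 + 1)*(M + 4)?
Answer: -10163/132 ≈ -76.992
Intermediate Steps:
A(M) = 32 + 8*M (A(M) = 8*(4 + M) = 32 + 8*M)
B = 1/132 (B = -1/(6*(-1 + (-10 - 1*11))) = -1/(6*(-1 + (-10 - 11))) = -1/(6*(-1 - 21)) = -⅙/(-22) = -⅙*(-1/22) = 1/132 ≈ 0.0075758)
N(w, g) = -24 (N(w, g) = 32 + 8*(-7) = 32 - 56 = -24)
H(I) = 1453/132 + I (H(I) = (I + 1/132) + 11 = (1/132 + I) + 11 = 1453/132 + I)
N(-20, -156) + H(-64) = -24 + (1453/132 - 64) = -24 - 6995/132 = -10163/132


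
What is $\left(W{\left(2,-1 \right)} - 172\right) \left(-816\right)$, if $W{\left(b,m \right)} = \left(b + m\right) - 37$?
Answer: $169728$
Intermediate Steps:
$W{\left(b,m \right)} = -37 + b + m$
$\left(W{\left(2,-1 \right)} - 172\right) \left(-816\right) = \left(\left(-37 + 2 - 1\right) - 172\right) \left(-816\right) = \left(-36 - 172\right) \left(-816\right) = \left(-208\right) \left(-816\right) = 169728$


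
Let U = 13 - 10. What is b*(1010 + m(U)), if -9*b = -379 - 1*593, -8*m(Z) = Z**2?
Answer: 217917/2 ≈ 1.0896e+5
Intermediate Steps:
U = 3
m(Z) = -Z**2/8
b = 108 (b = -(-379 - 1*593)/9 = -(-379 - 593)/9 = -1/9*(-972) = 108)
b*(1010 + m(U)) = 108*(1010 - 1/8*3**2) = 108*(1010 - 1/8*9) = 108*(1010 - 9/8) = 108*(8071/8) = 217917/2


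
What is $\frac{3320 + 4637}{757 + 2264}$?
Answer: $\frac{7957}{3021} \approx 2.6339$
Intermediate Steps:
$\frac{3320 + 4637}{757 + 2264} = \frac{7957}{3021}$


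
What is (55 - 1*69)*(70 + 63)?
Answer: -1862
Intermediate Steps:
(55 - 1*69)*(70 + 63) = (55 - 69)*133 = -14*133 = -1862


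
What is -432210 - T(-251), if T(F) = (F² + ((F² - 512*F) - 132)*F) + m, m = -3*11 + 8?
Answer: 47541445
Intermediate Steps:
m = -25 (m = -33 + 8 = -25)
T(F) = -25 + F² + F*(-132 + F² - 512*F) (T(F) = (F² + ((F² - 512*F) - 132)*F) - 25 = (F² + (-132 + F² - 512*F)*F) - 25 = (F² + F*(-132 + F² - 512*F)) - 25 = -25 + F² + F*(-132 + F² - 512*F))
-432210 - T(-251) = -432210 - (-25 + (-251)³ - 511*(-251)² - 132*(-251)) = -432210 - (-25 - 15813251 - 511*63001 + 33132) = -432210 - (-25 - 15813251 - 32193511 + 33132) = -432210 - 1*(-47973655) = -432210 + 47973655 = 47541445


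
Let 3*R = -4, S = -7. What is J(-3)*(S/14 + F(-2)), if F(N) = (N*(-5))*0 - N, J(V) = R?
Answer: -2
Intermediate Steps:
R = -4/3 (R = (⅓)*(-4) = -4/3 ≈ -1.3333)
J(V) = -4/3
F(N) = -N (F(N) = -5*N*0 - N = 0 - N = -N)
J(-3)*(S/14 + F(-2)) = -4*(-7/14 - 1*(-2))/3 = -4*(-7*1/14 + 2)/3 = -4*(-½ + 2)/3 = -4/3*3/2 = -2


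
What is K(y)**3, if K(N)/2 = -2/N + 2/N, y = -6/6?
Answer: 0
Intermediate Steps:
y = -1 (y = -6*1/6 = -1)
K(N) = 0 (K(N) = 2*(-2/N + 2/N) = 2*0 = 0)
K(y)**3 = 0**3 = 0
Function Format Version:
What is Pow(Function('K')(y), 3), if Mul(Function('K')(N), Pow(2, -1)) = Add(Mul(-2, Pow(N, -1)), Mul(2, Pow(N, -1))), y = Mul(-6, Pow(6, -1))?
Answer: 0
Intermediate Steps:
y = -1 (y = Mul(-6, Rational(1, 6)) = -1)
Function('K')(N) = 0 (Function('K')(N) = Mul(2, Add(Mul(-2, Pow(N, -1)), Mul(2, Pow(N, -1)))) = Mul(2, 0) = 0)
Pow(Function('K')(y), 3) = Pow(0, 3) = 0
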